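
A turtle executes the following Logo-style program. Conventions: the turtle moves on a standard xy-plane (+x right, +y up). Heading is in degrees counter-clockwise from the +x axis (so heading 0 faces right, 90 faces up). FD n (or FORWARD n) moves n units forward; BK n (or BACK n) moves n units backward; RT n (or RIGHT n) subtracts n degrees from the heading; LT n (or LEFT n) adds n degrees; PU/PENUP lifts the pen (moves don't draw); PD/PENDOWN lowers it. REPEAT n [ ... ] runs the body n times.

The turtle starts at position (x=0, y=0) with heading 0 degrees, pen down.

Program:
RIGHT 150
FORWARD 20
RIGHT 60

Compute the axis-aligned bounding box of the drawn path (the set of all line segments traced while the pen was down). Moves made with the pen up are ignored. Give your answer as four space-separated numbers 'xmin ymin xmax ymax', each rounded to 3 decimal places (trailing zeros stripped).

Executing turtle program step by step:
Start: pos=(0,0), heading=0, pen down
RT 150: heading 0 -> 210
FD 20: (0,0) -> (-17.321,-10) [heading=210, draw]
RT 60: heading 210 -> 150
Final: pos=(-17.321,-10), heading=150, 1 segment(s) drawn

Segment endpoints: x in {-17.321, 0}, y in {-10, 0}
xmin=-17.321, ymin=-10, xmax=0, ymax=0

Answer: -17.321 -10 0 0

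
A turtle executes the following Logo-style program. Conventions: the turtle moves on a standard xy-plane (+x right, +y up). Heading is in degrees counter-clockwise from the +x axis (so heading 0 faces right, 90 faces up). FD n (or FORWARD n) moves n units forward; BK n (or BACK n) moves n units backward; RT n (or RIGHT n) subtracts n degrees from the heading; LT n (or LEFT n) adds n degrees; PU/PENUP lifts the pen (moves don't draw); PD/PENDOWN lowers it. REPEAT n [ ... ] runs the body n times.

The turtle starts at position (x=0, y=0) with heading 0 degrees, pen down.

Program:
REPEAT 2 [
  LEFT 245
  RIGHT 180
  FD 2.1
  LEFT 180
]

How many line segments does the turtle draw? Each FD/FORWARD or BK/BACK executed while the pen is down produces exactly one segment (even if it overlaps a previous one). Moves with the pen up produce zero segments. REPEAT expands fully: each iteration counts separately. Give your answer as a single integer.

Answer: 2

Derivation:
Executing turtle program step by step:
Start: pos=(0,0), heading=0, pen down
REPEAT 2 [
  -- iteration 1/2 --
  LT 245: heading 0 -> 245
  RT 180: heading 245 -> 65
  FD 2.1: (0,0) -> (0.887,1.903) [heading=65, draw]
  LT 180: heading 65 -> 245
  -- iteration 2/2 --
  LT 245: heading 245 -> 130
  RT 180: heading 130 -> 310
  FD 2.1: (0.887,1.903) -> (2.237,0.295) [heading=310, draw]
  LT 180: heading 310 -> 130
]
Final: pos=(2.237,0.295), heading=130, 2 segment(s) drawn
Segments drawn: 2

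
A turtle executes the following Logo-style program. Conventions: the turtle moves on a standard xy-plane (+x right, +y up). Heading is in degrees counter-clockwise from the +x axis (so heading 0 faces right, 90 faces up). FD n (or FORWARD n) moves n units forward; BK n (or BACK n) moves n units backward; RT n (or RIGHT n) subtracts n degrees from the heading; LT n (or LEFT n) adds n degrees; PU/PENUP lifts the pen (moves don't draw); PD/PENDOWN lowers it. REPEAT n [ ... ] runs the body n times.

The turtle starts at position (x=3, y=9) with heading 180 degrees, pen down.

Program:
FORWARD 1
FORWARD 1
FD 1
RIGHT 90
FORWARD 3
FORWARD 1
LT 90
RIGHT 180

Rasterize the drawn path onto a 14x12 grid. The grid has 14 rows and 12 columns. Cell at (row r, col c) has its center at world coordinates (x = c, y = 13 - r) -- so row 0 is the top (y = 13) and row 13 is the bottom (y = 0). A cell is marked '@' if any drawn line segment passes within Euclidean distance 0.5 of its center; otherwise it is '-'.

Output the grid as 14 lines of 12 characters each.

Answer: @-----------
@-----------
@-----------
@-----------
@@@@--------
------------
------------
------------
------------
------------
------------
------------
------------
------------

Derivation:
Segment 0: (3,9) -> (2,9)
Segment 1: (2,9) -> (1,9)
Segment 2: (1,9) -> (0,9)
Segment 3: (0,9) -> (0,12)
Segment 4: (0,12) -> (0,13)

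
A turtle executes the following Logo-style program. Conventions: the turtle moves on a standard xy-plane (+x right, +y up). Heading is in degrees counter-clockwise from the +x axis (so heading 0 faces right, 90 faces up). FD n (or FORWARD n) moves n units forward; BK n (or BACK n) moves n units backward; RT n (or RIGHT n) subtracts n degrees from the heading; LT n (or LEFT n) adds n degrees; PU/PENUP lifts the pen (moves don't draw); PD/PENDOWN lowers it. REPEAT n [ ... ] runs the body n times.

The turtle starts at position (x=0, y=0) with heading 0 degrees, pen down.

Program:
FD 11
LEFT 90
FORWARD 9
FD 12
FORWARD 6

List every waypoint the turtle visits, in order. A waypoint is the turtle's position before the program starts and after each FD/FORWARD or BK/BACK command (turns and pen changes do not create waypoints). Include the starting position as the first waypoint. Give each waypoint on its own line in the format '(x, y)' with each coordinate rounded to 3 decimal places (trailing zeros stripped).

Answer: (0, 0)
(11, 0)
(11, 9)
(11, 21)
(11, 27)

Derivation:
Executing turtle program step by step:
Start: pos=(0,0), heading=0, pen down
FD 11: (0,0) -> (11,0) [heading=0, draw]
LT 90: heading 0 -> 90
FD 9: (11,0) -> (11,9) [heading=90, draw]
FD 12: (11,9) -> (11,21) [heading=90, draw]
FD 6: (11,21) -> (11,27) [heading=90, draw]
Final: pos=(11,27), heading=90, 4 segment(s) drawn
Waypoints (5 total):
(0, 0)
(11, 0)
(11, 9)
(11, 21)
(11, 27)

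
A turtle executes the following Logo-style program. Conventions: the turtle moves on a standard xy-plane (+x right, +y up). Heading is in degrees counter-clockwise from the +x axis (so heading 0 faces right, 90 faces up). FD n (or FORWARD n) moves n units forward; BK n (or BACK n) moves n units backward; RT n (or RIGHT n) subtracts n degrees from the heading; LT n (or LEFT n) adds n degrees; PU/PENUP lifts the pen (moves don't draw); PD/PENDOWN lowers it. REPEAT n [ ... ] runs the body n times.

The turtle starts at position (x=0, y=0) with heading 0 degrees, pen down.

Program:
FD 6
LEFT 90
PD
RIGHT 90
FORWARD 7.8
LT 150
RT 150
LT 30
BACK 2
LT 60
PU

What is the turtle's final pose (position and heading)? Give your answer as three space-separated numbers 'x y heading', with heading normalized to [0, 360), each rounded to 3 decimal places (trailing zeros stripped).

Answer: 12.068 -1 90

Derivation:
Executing turtle program step by step:
Start: pos=(0,0), heading=0, pen down
FD 6: (0,0) -> (6,0) [heading=0, draw]
LT 90: heading 0 -> 90
PD: pen down
RT 90: heading 90 -> 0
FD 7.8: (6,0) -> (13.8,0) [heading=0, draw]
LT 150: heading 0 -> 150
RT 150: heading 150 -> 0
LT 30: heading 0 -> 30
BK 2: (13.8,0) -> (12.068,-1) [heading=30, draw]
LT 60: heading 30 -> 90
PU: pen up
Final: pos=(12.068,-1), heading=90, 3 segment(s) drawn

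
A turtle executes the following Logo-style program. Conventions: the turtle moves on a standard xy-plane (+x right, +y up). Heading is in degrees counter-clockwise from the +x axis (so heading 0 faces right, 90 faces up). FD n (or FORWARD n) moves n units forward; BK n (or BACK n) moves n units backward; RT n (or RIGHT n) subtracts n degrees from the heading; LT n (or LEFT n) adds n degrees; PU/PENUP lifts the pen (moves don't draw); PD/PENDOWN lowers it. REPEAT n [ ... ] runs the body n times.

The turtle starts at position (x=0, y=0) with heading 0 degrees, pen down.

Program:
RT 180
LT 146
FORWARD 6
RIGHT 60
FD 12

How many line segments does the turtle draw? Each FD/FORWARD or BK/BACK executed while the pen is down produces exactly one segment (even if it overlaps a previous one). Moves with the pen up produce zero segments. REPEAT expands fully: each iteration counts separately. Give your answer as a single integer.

Answer: 2

Derivation:
Executing turtle program step by step:
Start: pos=(0,0), heading=0, pen down
RT 180: heading 0 -> 180
LT 146: heading 180 -> 326
FD 6: (0,0) -> (4.974,-3.355) [heading=326, draw]
RT 60: heading 326 -> 266
FD 12: (4.974,-3.355) -> (4.137,-15.326) [heading=266, draw]
Final: pos=(4.137,-15.326), heading=266, 2 segment(s) drawn
Segments drawn: 2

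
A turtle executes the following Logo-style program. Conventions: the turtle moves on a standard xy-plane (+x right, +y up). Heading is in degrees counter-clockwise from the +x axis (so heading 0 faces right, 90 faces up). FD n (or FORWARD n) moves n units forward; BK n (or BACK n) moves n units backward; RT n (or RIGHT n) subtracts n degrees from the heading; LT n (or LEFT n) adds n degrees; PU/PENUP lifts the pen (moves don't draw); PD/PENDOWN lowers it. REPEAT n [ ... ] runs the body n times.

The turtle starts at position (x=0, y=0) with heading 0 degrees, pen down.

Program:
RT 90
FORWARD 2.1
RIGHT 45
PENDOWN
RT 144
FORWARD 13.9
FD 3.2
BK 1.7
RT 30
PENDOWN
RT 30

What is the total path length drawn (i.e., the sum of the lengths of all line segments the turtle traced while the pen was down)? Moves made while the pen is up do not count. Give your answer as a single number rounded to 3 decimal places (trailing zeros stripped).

Executing turtle program step by step:
Start: pos=(0,0), heading=0, pen down
RT 90: heading 0 -> 270
FD 2.1: (0,0) -> (0,-2.1) [heading=270, draw]
RT 45: heading 270 -> 225
PD: pen down
RT 144: heading 225 -> 81
FD 13.9: (0,-2.1) -> (2.174,11.629) [heading=81, draw]
FD 3.2: (2.174,11.629) -> (2.675,14.789) [heading=81, draw]
BK 1.7: (2.675,14.789) -> (2.409,13.11) [heading=81, draw]
RT 30: heading 81 -> 51
PD: pen down
RT 30: heading 51 -> 21
Final: pos=(2.409,13.11), heading=21, 4 segment(s) drawn

Segment lengths:
  seg 1: (0,0) -> (0,-2.1), length = 2.1
  seg 2: (0,-2.1) -> (2.174,11.629), length = 13.9
  seg 3: (2.174,11.629) -> (2.675,14.789), length = 3.2
  seg 4: (2.675,14.789) -> (2.409,13.11), length = 1.7
Total = 20.9

Answer: 20.9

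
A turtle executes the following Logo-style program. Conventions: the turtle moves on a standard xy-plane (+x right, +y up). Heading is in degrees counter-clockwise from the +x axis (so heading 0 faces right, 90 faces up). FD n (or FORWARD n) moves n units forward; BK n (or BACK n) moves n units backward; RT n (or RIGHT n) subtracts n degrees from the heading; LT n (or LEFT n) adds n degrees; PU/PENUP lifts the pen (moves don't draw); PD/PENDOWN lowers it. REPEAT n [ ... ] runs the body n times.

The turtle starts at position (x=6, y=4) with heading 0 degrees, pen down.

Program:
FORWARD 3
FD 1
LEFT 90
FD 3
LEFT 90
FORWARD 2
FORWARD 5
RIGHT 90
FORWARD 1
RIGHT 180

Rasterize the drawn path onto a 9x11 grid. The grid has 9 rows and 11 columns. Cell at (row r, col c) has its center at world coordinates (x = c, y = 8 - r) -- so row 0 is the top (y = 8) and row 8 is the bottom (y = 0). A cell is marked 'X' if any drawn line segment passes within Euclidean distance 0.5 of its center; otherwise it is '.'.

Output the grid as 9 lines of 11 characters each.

Segment 0: (6,4) -> (9,4)
Segment 1: (9,4) -> (10,4)
Segment 2: (10,4) -> (10,7)
Segment 3: (10,7) -> (8,7)
Segment 4: (8,7) -> (3,7)
Segment 5: (3,7) -> (3,8)

Answer: ...X.......
...XXXXXXXX
..........X
..........X
......XXXXX
...........
...........
...........
...........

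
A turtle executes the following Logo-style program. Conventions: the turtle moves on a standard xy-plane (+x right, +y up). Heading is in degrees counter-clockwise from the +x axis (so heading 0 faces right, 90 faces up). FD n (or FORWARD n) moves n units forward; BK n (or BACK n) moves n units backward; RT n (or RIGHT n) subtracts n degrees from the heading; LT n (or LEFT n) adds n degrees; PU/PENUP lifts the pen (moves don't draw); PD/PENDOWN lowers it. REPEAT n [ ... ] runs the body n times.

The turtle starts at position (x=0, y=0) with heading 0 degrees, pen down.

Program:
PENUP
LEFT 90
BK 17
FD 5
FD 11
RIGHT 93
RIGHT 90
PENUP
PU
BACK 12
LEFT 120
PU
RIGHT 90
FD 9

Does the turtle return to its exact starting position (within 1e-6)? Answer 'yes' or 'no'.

Answer: no

Derivation:
Executing turtle program step by step:
Start: pos=(0,0), heading=0, pen down
PU: pen up
LT 90: heading 0 -> 90
BK 17: (0,0) -> (0,-17) [heading=90, move]
FD 5: (0,-17) -> (0,-12) [heading=90, move]
FD 11: (0,-12) -> (0,-1) [heading=90, move]
RT 93: heading 90 -> 357
RT 90: heading 357 -> 267
PU: pen up
PU: pen up
BK 12: (0,-1) -> (0.628,10.984) [heading=267, move]
LT 120: heading 267 -> 27
PU: pen up
RT 90: heading 27 -> 297
FD 9: (0.628,10.984) -> (4.714,2.964) [heading=297, move]
Final: pos=(4.714,2.964), heading=297, 0 segment(s) drawn

Start position: (0, 0)
Final position: (4.714, 2.964)
Distance = 5.569; >= 1e-6 -> NOT closed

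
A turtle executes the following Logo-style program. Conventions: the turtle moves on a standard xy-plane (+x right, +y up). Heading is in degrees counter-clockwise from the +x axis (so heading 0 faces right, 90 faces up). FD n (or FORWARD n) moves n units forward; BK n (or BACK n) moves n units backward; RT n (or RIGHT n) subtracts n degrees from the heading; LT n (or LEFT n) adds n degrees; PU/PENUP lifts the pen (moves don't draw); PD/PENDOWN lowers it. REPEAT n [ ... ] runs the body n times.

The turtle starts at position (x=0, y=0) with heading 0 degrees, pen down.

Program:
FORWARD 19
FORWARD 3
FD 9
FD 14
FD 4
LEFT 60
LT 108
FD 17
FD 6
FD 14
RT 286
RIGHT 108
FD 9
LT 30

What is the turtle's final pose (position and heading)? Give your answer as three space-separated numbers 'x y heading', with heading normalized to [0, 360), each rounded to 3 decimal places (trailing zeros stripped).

Executing turtle program step by step:
Start: pos=(0,0), heading=0, pen down
FD 19: (0,0) -> (19,0) [heading=0, draw]
FD 3: (19,0) -> (22,0) [heading=0, draw]
FD 9: (22,0) -> (31,0) [heading=0, draw]
FD 14: (31,0) -> (45,0) [heading=0, draw]
FD 4: (45,0) -> (49,0) [heading=0, draw]
LT 60: heading 0 -> 60
LT 108: heading 60 -> 168
FD 17: (49,0) -> (32.371,3.534) [heading=168, draw]
FD 6: (32.371,3.534) -> (26.503,4.782) [heading=168, draw]
FD 14: (26.503,4.782) -> (12.809,7.693) [heading=168, draw]
RT 286: heading 168 -> 242
RT 108: heading 242 -> 134
FD 9: (12.809,7.693) -> (6.557,14.167) [heading=134, draw]
LT 30: heading 134 -> 164
Final: pos=(6.557,14.167), heading=164, 9 segment(s) drawn

Answer: 6.557 14.167 164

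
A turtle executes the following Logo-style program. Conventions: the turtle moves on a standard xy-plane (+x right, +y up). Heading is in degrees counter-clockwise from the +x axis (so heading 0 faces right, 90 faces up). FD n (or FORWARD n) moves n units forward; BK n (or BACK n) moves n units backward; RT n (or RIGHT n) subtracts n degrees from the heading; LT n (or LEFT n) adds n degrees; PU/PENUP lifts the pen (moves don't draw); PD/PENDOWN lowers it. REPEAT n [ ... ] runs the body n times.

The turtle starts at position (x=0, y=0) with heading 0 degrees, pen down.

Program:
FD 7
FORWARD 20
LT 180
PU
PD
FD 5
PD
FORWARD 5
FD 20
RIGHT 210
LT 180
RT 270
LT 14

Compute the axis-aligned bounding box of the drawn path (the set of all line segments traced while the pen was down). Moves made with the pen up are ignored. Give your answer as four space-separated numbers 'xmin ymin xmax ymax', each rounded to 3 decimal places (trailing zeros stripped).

Answer: -3 0 27 0

Derivation:
Executing turtle program step by step:
Start: pos=(0,0), heading=0, pen down
FD 7: (0,0) -> (7,0) [heading=0, draw]
FD 20: (7,0) -> (27,0) [heading=0, draw]
LT 180: heading 0 -> 180
PU: pen up
PD: pen down
FD 5: (27,0) -> (22,0) [heading=180, draw]
PD: pen down
FD 5: (22,0) -> (17,0) [heading=180, draw]
FD 20: (17,0) -> (-3,0) [heading=180, draw]
RT 210: heading 180 -> 330
LT 180: heading 330 -> 150
RT 270: heading 150 -> 240
LT 14: heading 240 -> 254
Final: pos=(-3,0), heading=254, 5 segment(s) drawn

Segment endpoints: x in {-3, 0, 7, 17, 22, 27}, y in {0, 0, 0, 0}
xmin=-3, ymin=0, xmax=27, ymax=0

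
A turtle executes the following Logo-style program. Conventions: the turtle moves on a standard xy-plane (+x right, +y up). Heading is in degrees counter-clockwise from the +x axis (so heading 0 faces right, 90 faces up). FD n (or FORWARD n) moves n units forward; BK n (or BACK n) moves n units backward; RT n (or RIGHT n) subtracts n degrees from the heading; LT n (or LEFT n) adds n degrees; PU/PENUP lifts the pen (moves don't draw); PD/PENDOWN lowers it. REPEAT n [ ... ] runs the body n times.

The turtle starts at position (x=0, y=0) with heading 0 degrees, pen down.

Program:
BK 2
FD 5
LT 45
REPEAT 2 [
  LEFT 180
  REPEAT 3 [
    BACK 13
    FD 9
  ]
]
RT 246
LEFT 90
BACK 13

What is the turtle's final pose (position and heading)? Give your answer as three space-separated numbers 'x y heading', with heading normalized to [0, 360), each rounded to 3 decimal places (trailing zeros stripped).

Executing turtle program step by step:
Start: pos=(0,0), heading=0, pen down
BK 2: (0,0) -> (-2,0) [heading=0, draw]
FD 5: (-2,0) -> (3,0) [heading=0, draw]
LT 45: heading 0 -> 45
REPEAT 2 [
  -- iteration 1/2 --
  LT 180: heading 45 -> 225
  REPEAT 3 [
    -- iteration 1/3 --
    BK 13: (3,0) -> (12.192,9.192) [heading=225, draw]
    FD 9: (12.192,9.192) -> (5.828,2.828) [heading=225, draw]
    -- iteration 2/3 --
    BK 13: (5.828,2.828) -> (15.021,12.021) [heading=225, draw]
    FD 9: (15.021,12.021) -> (8.657,5.657) [heading=225, draw]
    -- iteration 3/3 --
    BK 13: (8.657,5.657) -> (17.849,14.849) [heading=225, draw]
    FD 9: (17.849,14.849) -> (11.485,8.485) [heading=225, draw]
  ]
  -- iteration 2/2 --
  LT 180: heading 225 -> 45
  REPEAT 3 [
    -- iteration 1/3 --
    BK 13: (11.485,8.485) -> (2.293,-0.707) [heading=45, draw]
    FD 9: (2.293,-0.707) -> (8.657,5.657) [heading=45, draw]
    -- iteration 2/3 --
    BK 13: (8.657,5.657) -> (-0.536,-3.536) [heading=45, draw]
    FD 9: (-0.536,-3.536) -> (5.828,2.828) [heading=45, draw]
    -- iteration 3/3 --
    BK 13: (5.828,2.828) -> (-3.364,-6.364) [heading=45, draw]
    FD 9: (-3.364,-6.364) -> (3,0) [heading=45, draw]
  ]
]
RT 246: heading 45 -> 159
LT 90: heading 159 -> 249
BK 13: (3,0) -> (7.659,12.137) [heading=249, draw]
Final: pos=(7.659,12.137), heading=249, 15 segment(s) drawn

Answer: 7.659 12.137 249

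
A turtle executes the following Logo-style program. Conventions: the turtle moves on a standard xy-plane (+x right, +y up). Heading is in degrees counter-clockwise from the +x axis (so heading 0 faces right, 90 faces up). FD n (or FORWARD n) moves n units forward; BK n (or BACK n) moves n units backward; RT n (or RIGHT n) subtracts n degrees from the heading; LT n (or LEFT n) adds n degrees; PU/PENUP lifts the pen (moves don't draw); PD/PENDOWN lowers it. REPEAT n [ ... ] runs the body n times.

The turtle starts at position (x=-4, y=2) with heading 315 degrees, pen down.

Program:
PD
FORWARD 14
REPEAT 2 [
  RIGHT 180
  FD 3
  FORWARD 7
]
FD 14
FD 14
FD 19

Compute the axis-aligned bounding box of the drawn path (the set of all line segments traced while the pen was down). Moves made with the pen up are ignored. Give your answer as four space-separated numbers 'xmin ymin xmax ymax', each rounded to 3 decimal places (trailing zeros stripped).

Answer: -4 -41.134 39.134 2

Derivation:
Executing turtle program step by step:
Start: pos=(-4,2), heading=315, pen down
PD: pen down
FD 14: (-4,2) -> (5.899,-7.899) [heading=315, draw]
REPEAT 2 [
  -- iteration 1/2 --
  RT 180: heading 315 -> 135
  FD 3: (5.899,-7.899) -> (3.778,-5.778) [heading=135, draw]
  FD 7: (3.778,-5.778) -> (-1.172,-0.828) [heading=135, draw]
  -- iteration 2/2 --
  RT 180: heading 135 -> 315
  FD 3: (-1.172,-0.828) -> (0.95,-2.95) [heading=315, draw]
  FD 7: (0.95,-2.95) -> (5.899,-7.899) [heading=315, draw]
]
FD 14: (5.899,-7.899) -> (15.799,-17.799) [heading=315, draw]
FD 14: (15.799,-17.799) -> (25.698,-27.698) [heading=315, draw]
FD 19: (25.698,-27.698) -> (39.134,-41.134) [heading=315, draw]
Final: pos=(39.134,-41.134), heading=315, 8 segment(s) drawn

Segment endpoints: x in {-4, -1.172, 0.95, 3.778, 5.899, 5.899, 15.799, 25.698, 39.134}, y in {-41.134, -27.698, -17.799, -7.899, -7.899, -5.778, -2.95, -0.828, 2}
xmin=-4, ymin=-41.134, xmax=39.134, ymax=2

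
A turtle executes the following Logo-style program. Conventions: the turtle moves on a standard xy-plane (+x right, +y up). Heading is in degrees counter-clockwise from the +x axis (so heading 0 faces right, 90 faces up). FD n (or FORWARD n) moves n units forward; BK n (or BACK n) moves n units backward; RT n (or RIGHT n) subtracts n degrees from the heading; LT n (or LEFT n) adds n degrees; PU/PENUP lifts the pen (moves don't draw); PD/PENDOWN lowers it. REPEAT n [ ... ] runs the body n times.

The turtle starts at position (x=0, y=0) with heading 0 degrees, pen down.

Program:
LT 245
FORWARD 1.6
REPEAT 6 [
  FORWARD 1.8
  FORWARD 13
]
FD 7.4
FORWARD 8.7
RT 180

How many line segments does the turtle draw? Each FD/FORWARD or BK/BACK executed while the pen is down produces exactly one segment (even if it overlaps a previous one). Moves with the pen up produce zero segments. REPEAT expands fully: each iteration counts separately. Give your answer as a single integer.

Executing turtle program step by step:
Start: pos=(0,0), heading=0, pen down
LT 245: heading 0 -> 245
FD 1.6: (0,0) -> (-0.676,-1.45) [heading=245, draw]
REPEAT 6 [
  -- iteration 1/6 --
  FD 1.8: (-0.676,-1.45) -> (-1.437,-3.081) [heading=245, draw]
  FD 13: (-1.437,-3.081) -> (-6.931,-14.863) [heading=245, draw]
  -- iteration 2/6 --
  FD 1.8: (-6.931,-14.863) -> (-7.692,-16.495) [heading=245, draw]
  FD 13: (-7.692,-16.495) -> (-13.186,-28.277) [heading=245, draw]
  -- iteration 3/6 --
  FD 1.8: (-13.186,-28.277) -> (-13.946,-29.908) [heading=245, draw]
  FD 13: (-13.946,-29.908) -> (-19.44,-41.69) [heading=245, draw]
  -- iteration 4/6 --
  FD 1.8: (-19.44,-41.69) -> (-20.201,-43.322) [heading=245, draw]
  FD 13: (-20.201,-43.322) -> (-25.695,-55.104) [heading=245, draw]
  -- iteration 5/6 --
  FD 1.8: (-25.695,-55.104) -> (-26.456,-56.735) [heading=245, draw]
  FD 13: (-26.456,-56.735) -> (-31.95,-68.517) [heading=245, draw]
  -- iteration 6/6 --
  FD 1.8: (-31.95,-68.517) -> (-32.711,-70.148) [heading=245, draw]
  FD 13: (-32.711,-70.148) -> (-38.205,-81.93) [heading=245, draw]
]
FD 7.4: (-38.205,-81.93) -> (-41.332,-88.637) [heading=245, draw]
FD 8.7: (-41.332,-88.637) -> (-45.009,-96.522) [heading=245, draw]
RT 180: heading 245 -> 65
Final: pos=(-45.009,-96.522), heading=65, 15 segment(s) drawn
Segments drawn: 15

Answer: 15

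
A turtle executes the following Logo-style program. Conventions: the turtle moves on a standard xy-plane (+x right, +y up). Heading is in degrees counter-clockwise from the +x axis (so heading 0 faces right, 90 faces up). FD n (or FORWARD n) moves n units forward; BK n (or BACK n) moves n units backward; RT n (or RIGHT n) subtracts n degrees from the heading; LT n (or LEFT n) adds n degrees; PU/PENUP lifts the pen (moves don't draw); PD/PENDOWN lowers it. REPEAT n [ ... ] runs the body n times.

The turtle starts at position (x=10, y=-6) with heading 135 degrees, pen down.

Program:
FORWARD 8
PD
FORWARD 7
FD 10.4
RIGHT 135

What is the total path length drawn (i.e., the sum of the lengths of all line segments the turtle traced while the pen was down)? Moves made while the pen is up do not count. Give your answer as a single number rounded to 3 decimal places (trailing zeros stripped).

Answer: 25.4

Derivation:
Executing turtle program step by step:
Start: pos=(10,-6), heading=135, pen down
FD 8: (10,-6) -> (4.343,-0.343) [heading=135, draw]
PD: pen down
FD 7: (4.343,-0.343) -> (-0.607,4.607) [heading=135, draw]
FD 10.4: (-0.607,4.607) -> (-7.961,11.961) [heading=135, draw]
RT 135: heading 135 -> 0
Final: pos=(-7.961,11.961), heading=0, 3 segment(s) drawn

Segment lengths:
  seg 1: (10,-6) -> (4.343,-0.343), length = 8
  seg 2: (4.343,-0.343) -> (-0.607,4.607), length = 7
  seg 3: (-0.607,4.607) -> (-7.961,11.961), length = 10.4
Total = 25.4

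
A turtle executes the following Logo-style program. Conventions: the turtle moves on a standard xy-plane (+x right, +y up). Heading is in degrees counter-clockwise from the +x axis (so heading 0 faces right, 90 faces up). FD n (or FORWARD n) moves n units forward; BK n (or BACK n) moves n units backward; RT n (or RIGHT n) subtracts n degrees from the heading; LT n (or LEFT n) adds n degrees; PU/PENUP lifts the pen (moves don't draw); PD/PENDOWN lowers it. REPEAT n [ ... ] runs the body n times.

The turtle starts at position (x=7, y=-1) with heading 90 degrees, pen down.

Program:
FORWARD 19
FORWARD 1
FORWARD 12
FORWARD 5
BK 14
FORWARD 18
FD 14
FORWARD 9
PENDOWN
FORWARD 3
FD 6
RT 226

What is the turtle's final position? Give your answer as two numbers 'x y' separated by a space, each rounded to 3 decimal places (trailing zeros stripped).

Answer: 7 72

Derivation:
Executing turtle program step by step:
Start: pos=(7,-1), heading=90, pen down
FD 19: (7,-1) -> (7,18) [heading=90, draw]
FD 1: (7,18) -> (7,19) [heading=90, draw]
FD 12: (7,19) -> (7,31) [heading=90, draw]
FD 5: (7,31) -> (7,36) [heading=90, draw]
BK 14: (7,36) -> (7,22) [heading=90, draw]
FD 18: (7,22) -> (7,40) [heading=90, draw]
FD 14: (7,40) -> (7,54) [heading=90, draw]
FD 9: (7,54) -> (7,63) [heading=90, draw]
PD: pen down
FD 3: (7,63) -> (7,66) [heading=90, draw]
FD 6: (7,66) -> (7,72) [heading=90, draw]
RT 226: heading 90 -> 224
Final: pos=(7,72), heading=224, 10 segment(s) drawn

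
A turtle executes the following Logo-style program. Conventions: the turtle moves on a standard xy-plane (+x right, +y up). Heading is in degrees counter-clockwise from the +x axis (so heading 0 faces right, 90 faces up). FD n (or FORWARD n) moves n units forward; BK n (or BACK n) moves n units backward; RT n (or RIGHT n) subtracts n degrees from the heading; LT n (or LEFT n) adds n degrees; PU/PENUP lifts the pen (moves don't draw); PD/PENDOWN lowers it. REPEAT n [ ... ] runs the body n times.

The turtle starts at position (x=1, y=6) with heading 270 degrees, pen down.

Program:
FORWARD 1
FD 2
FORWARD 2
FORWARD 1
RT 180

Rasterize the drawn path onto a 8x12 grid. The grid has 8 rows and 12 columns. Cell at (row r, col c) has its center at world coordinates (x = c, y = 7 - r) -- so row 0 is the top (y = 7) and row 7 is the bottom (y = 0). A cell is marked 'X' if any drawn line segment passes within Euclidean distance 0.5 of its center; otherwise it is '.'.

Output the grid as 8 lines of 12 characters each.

Segment 0: (1,6) -> (1,5)
Segment 1: (1,5) -> (1,3)
Segment 2: (1,3) -> (1,1)
Segment 3: (1,1) -> (1,0)

Answer: ............
.X..........
.X..........
.X..........
.X..........
.X..........
.X..........
.X..........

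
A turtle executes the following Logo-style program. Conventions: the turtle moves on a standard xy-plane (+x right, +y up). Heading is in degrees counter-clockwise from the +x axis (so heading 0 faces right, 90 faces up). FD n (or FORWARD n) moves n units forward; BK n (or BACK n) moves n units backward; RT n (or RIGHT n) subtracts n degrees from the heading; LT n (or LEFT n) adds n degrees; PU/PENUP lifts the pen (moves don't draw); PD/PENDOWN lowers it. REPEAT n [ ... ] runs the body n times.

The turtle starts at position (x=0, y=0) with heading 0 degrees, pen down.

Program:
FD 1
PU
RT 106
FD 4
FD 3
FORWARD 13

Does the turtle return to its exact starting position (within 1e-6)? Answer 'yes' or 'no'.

Executing turtle program step by step:
Start: pos=(0,0), heading=0, pen down
FD 1: (0,0) -> (1,0) [heading=0, draw]
PU: pen up
RT 106: heading 0 -> 254
FD 4: (1,0) -> (-0.103,-3.845) [heading=254, move]
FD 3: (-0.103,-3.845) -> (-0.929,-6.729) [heading=254, move]
FD 13: (-0.929,-6.729) -> (-4.513,-19.225) [heading=254, move]
Final: pos=(-4.513,-19.225), heading=254, 1 segment(s) drawn

Start position: (0, 0)
Final position: (-4.513, -19.225)
Distance = 19.748; >= 1e-6 -> NOT closed

Answer: no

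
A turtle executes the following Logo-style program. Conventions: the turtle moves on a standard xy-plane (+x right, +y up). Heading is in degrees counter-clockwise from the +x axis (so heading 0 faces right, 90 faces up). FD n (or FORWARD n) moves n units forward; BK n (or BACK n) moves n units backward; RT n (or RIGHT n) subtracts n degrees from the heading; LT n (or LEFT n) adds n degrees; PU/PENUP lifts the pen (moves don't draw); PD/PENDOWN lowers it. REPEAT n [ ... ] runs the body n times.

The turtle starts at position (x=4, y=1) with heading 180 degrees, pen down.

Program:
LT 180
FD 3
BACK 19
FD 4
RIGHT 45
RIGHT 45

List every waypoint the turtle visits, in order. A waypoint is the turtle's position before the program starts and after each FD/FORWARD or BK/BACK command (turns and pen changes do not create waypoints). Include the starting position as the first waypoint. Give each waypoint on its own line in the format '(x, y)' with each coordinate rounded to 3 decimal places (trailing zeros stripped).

Answer: (4, 1)
(7, 1)
(-12, 1)
(-8, 1)

Derivation:
Executing turtle program step by step:
Start: pos=(4,1), heading=180, pen down
LT 180: heading 180 -> 0
FD 3: (4,1) -> (7,1) [heading=0, draw]
BK 19: (7,1) -> (-12,1) [heading=0, draw]
FD 4: (-12,1) -> (-8,1) [heading=0, draw]
RT 45: heading 0 -> 315
RT 45: heading 315 -> 270
Final: pos=(-8,1), heading=270, 3 segment(s) drawn
Waypoints (4 total):
(4, 1)
(7, 1)
(-12, 1)
(-8, 1)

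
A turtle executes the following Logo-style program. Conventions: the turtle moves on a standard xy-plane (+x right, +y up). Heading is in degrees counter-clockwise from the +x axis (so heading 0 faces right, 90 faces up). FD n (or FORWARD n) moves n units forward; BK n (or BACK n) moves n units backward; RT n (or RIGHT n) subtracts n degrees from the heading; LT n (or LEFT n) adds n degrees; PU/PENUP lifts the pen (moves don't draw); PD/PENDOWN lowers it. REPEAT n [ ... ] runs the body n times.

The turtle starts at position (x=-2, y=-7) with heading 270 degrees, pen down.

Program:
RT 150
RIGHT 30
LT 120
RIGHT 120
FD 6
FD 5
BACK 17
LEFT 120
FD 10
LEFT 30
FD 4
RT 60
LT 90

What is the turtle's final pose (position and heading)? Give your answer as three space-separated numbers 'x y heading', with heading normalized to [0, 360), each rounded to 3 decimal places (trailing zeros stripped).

Answer: -12.66 -21.464 270

Derivation:
Executing turtle program step by step:
Start: pos=(-2,-7), heading=270, pen down
RT 150: heading 270 -> 120
RT 30: heading 120 -> 90
LT 120: heading 90 -> 210
RT 120: heading 210 -> 90
FD 6: (-2,-7) -> (-2,-1) [heading=90, draw]
FD 5: (-2,-1) -> (-2,4) [heading=90, draw]
BK 17: (-2,4) -> (-2,-13) [heading=90, draw]
LT 120: heading 90 -> 210
FD 10: (-2,-13) -> (-10.66,-18) [heading=210, draw]
LT 30: heading 210 -> 240
FD 4: (-10.66,-18) -> (-12.66,-21.464) [heading=240, draw]
RT 60: heading 240 -> 180
LT 90: heading 180 -> 270
Final: pos=(-12.66,-21.464), heading=270, 5 segment(s) drawn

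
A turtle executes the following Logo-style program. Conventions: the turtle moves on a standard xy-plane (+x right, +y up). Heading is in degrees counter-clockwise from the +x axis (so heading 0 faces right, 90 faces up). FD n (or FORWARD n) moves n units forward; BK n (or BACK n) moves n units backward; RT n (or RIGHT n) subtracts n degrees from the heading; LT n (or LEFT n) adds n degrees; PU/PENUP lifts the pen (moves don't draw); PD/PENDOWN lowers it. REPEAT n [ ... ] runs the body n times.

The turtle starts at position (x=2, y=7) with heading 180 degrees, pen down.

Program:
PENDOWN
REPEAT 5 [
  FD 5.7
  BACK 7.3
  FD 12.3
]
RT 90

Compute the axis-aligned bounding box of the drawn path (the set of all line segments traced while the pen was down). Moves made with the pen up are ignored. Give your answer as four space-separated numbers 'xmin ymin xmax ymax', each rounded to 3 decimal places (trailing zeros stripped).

Executing turtle program step by step:
Start: pos=(2,7), heading=180, pen down
PD: pen down
REPEAT 5 [
  -- iteration 1/5 --
  FD 5.7: (2,7) -> (-3.7,7) [heading=180, draw]
  BK 7.3: (-3.7,7) -> (3.6,7) [heading=180, draw]
  FD 12.3: (3.6,7) -> (-8.7,7) [heading=180, draw]
  -- iteration 2/5 --
  FD 5.7: (-8.7,7) -> (-14.4,7) [heading=180, draw]
  BK 7.3: (-14.4,7) -> (-7.1,7) [heading=180, draw]
  FD 12.3: (-7.1,7) -> (-19.4,7) [heading=180, draw]
  -- iteration 3/5 --
  FD 5.7: (-19.4,7) -> (-25.1,7) [heading=180, draw]
  BK 7.3: (-25.1,7) -> (-17.8,7) [heading=180, draw]
  FD 12.3: (-17.8,7) -> (-30.1,7) [heading=180, draw]
  -- iteration 4/5 --
  FD 5.7: (-30.1,7) -> (-35.8,7) [heading=180, draw]
  BK 7.3: (-35.8,7) -> (-28.5,7) [heading=180, draw]
  FD 12.3: (-28.5,7) -> (-40.8,7) [heading=180, draw]
  -- iteration 5/5 --
  FD 5.7: (-40.8,7) -> (-46.5,7) [heading=180, draw]
  BK 7.3: (-46.5,7) -> (-39.2,7) [heading=180, draw]
  FD 12.3: (-39.2,7) -> (-51.5,7) [heading=180, draw]
]
RT 90: heading 180 -> 90
Final: pos=(-51.5,7), heading=90, 15 segment(s) drawn

Segment endpoints: x in {-51.5, -46.5, -40.8, -39.2, -35.8, -30.1, -28.5, -25.1, -19.4, -17.8, -14.4, -8.7, -7.1, -3.7, 2, 3.6}, y in {7, 7, 7, 7, 7, 7, 7, 7, 7, 7, 7}
xmin=-51.5, ymin=7, xmax=3.6, ymax=7

Answer: -51.5 7 3.6 7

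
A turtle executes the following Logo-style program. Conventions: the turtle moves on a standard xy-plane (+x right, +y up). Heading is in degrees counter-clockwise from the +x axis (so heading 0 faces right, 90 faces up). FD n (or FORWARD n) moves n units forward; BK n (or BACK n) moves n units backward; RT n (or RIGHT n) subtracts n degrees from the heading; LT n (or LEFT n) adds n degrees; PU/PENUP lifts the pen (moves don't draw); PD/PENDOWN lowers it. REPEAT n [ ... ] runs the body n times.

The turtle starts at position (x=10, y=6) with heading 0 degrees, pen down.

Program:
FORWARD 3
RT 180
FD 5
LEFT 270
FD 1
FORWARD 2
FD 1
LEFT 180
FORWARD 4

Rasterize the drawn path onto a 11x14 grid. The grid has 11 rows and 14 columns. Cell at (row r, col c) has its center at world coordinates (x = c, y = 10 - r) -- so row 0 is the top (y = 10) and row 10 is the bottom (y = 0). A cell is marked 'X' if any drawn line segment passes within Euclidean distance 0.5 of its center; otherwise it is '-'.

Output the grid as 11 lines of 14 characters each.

Answer: --------X-----
--------X-----
--------X-----
--------X-----
--------XXXXXX
--------------
--------------
--------------
--------------
--------------
--------------

Derivation:
Segment 0: (10,6) -> (13,6)
Segment 1: (13,6) -> (8,6)
Segment 2: (8,6) -> (8,7)
Segment 3: (8,7) -> (8,9)
Segment 4: (8,9) -> (8,10)
Segment 5: (8,10) -> (8,6)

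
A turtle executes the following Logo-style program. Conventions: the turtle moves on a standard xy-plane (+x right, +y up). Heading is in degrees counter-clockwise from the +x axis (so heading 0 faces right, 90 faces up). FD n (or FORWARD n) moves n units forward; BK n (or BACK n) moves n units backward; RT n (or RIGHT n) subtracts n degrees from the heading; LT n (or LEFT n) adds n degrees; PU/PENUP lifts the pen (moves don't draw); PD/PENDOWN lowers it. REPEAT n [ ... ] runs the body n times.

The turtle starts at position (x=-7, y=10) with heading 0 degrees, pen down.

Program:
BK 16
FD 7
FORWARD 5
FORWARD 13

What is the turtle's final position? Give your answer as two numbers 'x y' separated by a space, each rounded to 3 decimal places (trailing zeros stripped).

Executing turtle program step by step:
Start: pos=(-7,10), heading=0, pen down
BK 16: (-7,10) -> (-23,10) [heading=0, draw]
FD 7: (-23,10) -> (-16,10) [heading=0, draw]
FD 5: (-16,10) -> (-11,10) [heading=0, draw]
FD 13: (-11,10) -> (2,10) [heading=0, draw]
Final: pos=(2,10), heading=0, 4 segment(s) drawn

Answer: 2 10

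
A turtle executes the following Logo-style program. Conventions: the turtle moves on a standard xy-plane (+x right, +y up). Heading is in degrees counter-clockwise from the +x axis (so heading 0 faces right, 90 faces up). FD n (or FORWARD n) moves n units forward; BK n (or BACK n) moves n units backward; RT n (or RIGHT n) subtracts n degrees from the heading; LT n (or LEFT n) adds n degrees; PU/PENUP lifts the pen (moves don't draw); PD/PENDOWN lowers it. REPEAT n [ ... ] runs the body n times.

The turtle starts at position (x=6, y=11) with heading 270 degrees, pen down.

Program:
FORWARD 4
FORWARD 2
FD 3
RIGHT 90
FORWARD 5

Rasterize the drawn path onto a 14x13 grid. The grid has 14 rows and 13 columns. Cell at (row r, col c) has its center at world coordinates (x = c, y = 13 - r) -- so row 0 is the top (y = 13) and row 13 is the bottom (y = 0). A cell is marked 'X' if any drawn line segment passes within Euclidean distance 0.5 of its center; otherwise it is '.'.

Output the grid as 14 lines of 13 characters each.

Segment 0: (6,11) -> (6,7)
Segment 1: (6,7) -> (6,5)
Segment 2: (6,5) -> (6,2)
Segment 3: (6,2) -> (1,2)

Answer: .............
.............
......X......
......X......
......X......
......X......
......X......
......X......
......X......
......X......
......X......
.XXXXXX......
.............
.............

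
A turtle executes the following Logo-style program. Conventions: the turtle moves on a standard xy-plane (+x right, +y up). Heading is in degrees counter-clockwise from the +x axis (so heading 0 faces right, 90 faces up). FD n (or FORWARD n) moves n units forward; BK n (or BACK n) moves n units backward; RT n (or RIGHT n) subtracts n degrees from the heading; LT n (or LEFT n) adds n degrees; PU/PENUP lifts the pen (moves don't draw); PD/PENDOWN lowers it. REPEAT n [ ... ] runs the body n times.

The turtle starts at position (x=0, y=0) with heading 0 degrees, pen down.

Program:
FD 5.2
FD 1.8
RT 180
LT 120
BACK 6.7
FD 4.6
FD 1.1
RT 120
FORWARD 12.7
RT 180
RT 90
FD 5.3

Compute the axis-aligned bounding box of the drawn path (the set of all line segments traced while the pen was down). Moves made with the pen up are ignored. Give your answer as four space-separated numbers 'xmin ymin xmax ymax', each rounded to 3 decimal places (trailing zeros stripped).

Executing turtle program step by step:
Start: pos=(0,0), heading=0, pen down
FD 5.2: (0,0) -> (5.2,0) [heading=0, draw]
FD 1.8: (5.2,0) -> (7,0) [heading=0, draw]
RT 180: heading 0 -> 180
LT 120: heading 180 -> 300
BK 6.7: (7,0) -> (3.65,5.802) [heading=300, draw]
FD 4.6: (3.65,5.802) -> (5.95,1.819) [heading=300, draw]
FD 1.1: (5.95,1.819) -> (6.5,0.866) [heading=300, draw]
RT 120: heading 300 -> 180
FD 12.7: (6.5,0.866) -> (-6.2,0.866) [heading=180, draw]
RT 180: heading 180 -> 0
RT 90: heading 0 -> 270
FD 5.3: (-6.2,0.866) -> (-6.2,-4.434) [heading=270, draw]
Final: pos=(-6.2,-4.434), heading=270, 7 segment(s) drawn

Segment endpoints: x in {-6.2, -6.2, 0, 3.65, 5.2, 5.95, 6.5, 7}, y in {-4.434, 0, 0.866, 0.866, 1.819, 5.802}
xmin=-6.2, ymin=-4.434, xmax=7, ymax=5.802

Answer: -6.2 -4.434 7 5.802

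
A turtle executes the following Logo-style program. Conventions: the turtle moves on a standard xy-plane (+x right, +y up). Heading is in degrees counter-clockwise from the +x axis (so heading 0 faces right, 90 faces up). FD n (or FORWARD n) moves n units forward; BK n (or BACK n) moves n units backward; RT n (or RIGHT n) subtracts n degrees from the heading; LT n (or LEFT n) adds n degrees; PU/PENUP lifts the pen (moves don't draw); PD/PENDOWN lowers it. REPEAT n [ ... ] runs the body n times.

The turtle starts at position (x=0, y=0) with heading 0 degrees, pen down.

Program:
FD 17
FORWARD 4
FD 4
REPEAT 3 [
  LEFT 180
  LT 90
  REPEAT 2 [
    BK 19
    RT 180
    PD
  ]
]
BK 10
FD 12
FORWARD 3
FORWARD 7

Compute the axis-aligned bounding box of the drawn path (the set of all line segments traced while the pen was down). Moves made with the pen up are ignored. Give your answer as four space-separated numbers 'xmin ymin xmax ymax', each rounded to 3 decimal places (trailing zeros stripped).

Answer: 0 -19 44 19

Derivation:
Executing turtle program step by step:
Start: pos=(0,0), heading=0, pen down
FD 17: (0,0) -> (17,0) [heading=0, draw]
FD 4: (17,0) -> (21,0) [heading=0, draw]
FD 4: (21,0) -> (25,0) [heading=0, draw]
REPEAT 3 [
  -- iteration 1/3 --
  LT 180: heading 0 -> 180
  LT 90: heading 180 -> 270
  REPEAT 2 [
    -- iteration 1/2 --
    BK 19: (25,0) -> (25,19) [heading=270, draw]
    RT 180: heading 270 -> 90
    PD: pen down
    -- iteration 2/2 --
    BK 19: (25,19) -> (25,0) [heading=90, draw]
    RT 180: heading 90 -> 270
    PD: pen down
  ]
  -- iteration 2/3 --
  LT 180: heading 270 -> 90
  LT 90: heading 90 -> 180
  REPEAT 2 [
    -- iteration 1/2 --
    BK 19: (25,0) -> (44,0) [heading=180, draw]
    RT 180: heading 180 -> 0
    PD: pen down
    -- iteration 2/2 --
    BK 19: (44,0) -> (25,0) [heading=0, draw]
    RT 180: heading 0 -> 180
    PD: pen down
  ]
  -- iteration 3/3 --
  LT 180: heading 180 -> 0
  LT 90: heading 0 -> 90
  REPEAT 2 [
    -- iteration 1/2 --
    BK 19: (25,0) -> (25,-19) [heading=90, draw]
    RT 180: heading 90 -> 270
    PD: pen down
    -- iteration 2/2 --
    BK 19: (25,-19) -> (25,0) [heading=270, draw]
    RT 180: heading 270 -> 90
    PD: pen down
  ]
]
BK 10: (25,0) -> (25,-10) [heading=90, draw]
FD 12: (25,-10) -> (25,2) [heading=90, draw]
FD 3: (25,2) -> (25,5) [heading=90, draw]
FD 7: (25,5) -> (25,12) [heading=90, draw]
Final: pos=(25,12), heading=90, 13 segment(s) drawn

Segment endpoints: x in {0, 17, 21, 25, 25, 44}, y in {-19, -10, 0, 0, 0, 2, 5, 12, 19}
xmin=0, ymin=-19, xmax=44, ymax=19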